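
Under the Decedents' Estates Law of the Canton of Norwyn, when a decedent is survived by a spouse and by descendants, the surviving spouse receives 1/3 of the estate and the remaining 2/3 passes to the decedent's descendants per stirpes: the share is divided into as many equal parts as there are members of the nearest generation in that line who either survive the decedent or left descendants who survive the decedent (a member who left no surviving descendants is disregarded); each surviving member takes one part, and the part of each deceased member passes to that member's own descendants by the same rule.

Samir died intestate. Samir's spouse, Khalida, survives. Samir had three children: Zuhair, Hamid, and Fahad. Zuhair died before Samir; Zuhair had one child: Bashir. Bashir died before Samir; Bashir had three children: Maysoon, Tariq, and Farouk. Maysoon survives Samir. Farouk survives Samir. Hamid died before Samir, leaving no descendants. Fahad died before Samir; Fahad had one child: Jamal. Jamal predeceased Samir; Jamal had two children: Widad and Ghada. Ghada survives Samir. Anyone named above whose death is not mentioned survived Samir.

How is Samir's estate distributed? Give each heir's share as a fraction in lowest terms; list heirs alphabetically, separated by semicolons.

Farouk 1/9; Ghada 1/6; Khalida 1/3; Maysoon 1/9; Tariq 1/9; Widad 1/6

Khalida, as surviving spouse, takes 1/3.
The remaining 2/3 passes to Samir's descendants per stirpes.
Hamid left no surviving issue, so that branch lapses and is disregarded.
The 2/3 is divided into 2 equal shares of 1/3 among Zuhair, Fahad.
Zuhair predeceased; the 1/3 allotted to Zuhair's branch passes to Zuhair's issue by representation.
Bashir's line is the sole branch at this level, so the full 1/3 passes to Bashir's issue by representation.
The 1/3 is divided into 3 equal shares of 1/9 among Maysoon, Tariq, Farouk.
Maysoon is living and takes 1/9.
Tariq is living and takes 1/9.
Farouk is living and takes 1/9.
Fahad predeceased; the 1/3 allotted to Fahad's branch passes to Fahad's issue by representation.
Jamal's line is the sole branch at this level, so the full 1/3 passes to Jamal's issue by representation.
The 1/3 is divided into 2 equal shares of 1/6 among Widad, Ghada.
Widad is living and takes 1/6.
Ghada is living and takes 1/6.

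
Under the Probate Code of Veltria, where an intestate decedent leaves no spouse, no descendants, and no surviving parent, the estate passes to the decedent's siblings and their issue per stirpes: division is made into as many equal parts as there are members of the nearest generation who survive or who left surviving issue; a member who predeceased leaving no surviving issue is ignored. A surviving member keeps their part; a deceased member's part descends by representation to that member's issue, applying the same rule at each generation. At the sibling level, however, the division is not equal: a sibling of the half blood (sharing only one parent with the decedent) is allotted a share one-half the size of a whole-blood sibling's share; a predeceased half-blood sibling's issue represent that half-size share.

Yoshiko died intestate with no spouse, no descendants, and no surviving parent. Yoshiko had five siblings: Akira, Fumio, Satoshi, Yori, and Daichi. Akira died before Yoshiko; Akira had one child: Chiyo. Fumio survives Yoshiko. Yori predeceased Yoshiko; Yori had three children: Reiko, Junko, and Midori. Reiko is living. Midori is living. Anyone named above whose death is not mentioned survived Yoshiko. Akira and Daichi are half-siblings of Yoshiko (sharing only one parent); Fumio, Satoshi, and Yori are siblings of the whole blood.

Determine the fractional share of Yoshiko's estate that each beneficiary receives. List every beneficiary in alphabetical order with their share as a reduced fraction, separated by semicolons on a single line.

Chiyo 1/8; Daichi 1/8; Fumio 1/4; Junko 1/12; Midori 1/12; Reiko 1/12; Satoshi 1/4

No spouse, descendants, or parent survives, so the estate passes to Yoshiko's siblings per stirpes.
Half-blood siblings count for one-half the weight of whole-blood siblings at the initial division.
Dividing 1 in proportion to weights (total weight 4): Akira (weight 1/2) → 1/8; Fumio (weight 1) → 1/4; Satoshi (weight 1) → 1/4; Yori (weight 1) → 1/4; Daichi (weight 1/2) → 1/8.
Akira predeceased; the 1/8 allotted to Akira's branch passes to Akira's issue by representation.
Chiyo is the sole taker at this level and receives the full 1/8.
Fumio is living and takes 1/4.
Satoshi is living and takes 1/4.
Yori predeceased; the 1/4 allotted to Yori's branch passes to Yori's issue by representation.
The 1/4 is divided into 3 equal shares of 1/12 among Reiko, Junko, Midori.
Reiko is living and takes 1/12.
Junko is living and takes 1/12.
Midori is living and takes 1/12.
Daichi is living and takes 1/8.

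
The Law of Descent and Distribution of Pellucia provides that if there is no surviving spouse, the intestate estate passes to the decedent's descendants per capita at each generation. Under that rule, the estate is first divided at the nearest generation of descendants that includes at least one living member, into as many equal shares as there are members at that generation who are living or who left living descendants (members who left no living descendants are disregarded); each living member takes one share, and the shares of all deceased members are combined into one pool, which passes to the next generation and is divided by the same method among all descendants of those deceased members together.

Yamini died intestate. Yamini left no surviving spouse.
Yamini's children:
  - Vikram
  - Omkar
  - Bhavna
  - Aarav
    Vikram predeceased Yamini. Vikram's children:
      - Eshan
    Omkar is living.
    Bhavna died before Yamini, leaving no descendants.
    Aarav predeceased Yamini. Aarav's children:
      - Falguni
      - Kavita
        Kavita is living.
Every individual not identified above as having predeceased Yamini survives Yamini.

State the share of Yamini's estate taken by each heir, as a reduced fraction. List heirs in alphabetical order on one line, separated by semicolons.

There is no surviving spouse, so the entire estate passes to Yamini's descendants per capita at each generation.
At generation 1 (Vikram, Omkar, Aarav) there are 3 shares of (1)/3 = 1/3 each.
Living: Omkar — each takes 1/3.
Deceased: Vikram and Aarav. Their combined 2/3 is pooled and carried to generation 2.
At generation 2 (Eshan, Falguni, Kavita) there are 3 shares of (2/3)/3 = 2/9 each.
Living: Eshan, Falguni, and Kavita — each takes 2/9.

Eshan 2/9; Falguni 2/9; Kavita 2/9; Omkar 1/3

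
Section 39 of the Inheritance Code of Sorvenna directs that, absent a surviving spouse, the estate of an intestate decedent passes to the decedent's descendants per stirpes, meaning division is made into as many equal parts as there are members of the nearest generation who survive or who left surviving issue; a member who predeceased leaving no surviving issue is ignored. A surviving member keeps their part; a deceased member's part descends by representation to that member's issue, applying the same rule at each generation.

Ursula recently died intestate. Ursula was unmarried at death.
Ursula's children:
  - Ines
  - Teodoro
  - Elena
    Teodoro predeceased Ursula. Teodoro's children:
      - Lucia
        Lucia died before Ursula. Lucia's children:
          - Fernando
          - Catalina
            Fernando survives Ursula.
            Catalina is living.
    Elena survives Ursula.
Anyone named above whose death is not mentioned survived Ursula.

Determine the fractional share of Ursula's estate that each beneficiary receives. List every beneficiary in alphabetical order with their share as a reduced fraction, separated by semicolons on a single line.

Catalina 1/6; Elena 1/3; Fernando 1/6; Ines 1/3

There is no surviving spouse, so the entire estate passes to Ursula's descendants per stirpes.
The estate is divided into 3 equal shares of 1/3 among Ines, Teodoro, Elena.
Ines is living and takes 1/3.
Teodoro predeceased; the 1/3 allotted to Teodoro's branch passes to Teodoro's issue by representation.
Lucia's line is the sole branch at this level, so the full 1/3 passes to Lucia's issue by representation.
The 1/3 is divided into 2 equal shares of 1/6 among Fernando, Catalina.
Fernando is living and takes 1/6.
Catalina is living and takes 1/6.
Elena is living and takes 1/3.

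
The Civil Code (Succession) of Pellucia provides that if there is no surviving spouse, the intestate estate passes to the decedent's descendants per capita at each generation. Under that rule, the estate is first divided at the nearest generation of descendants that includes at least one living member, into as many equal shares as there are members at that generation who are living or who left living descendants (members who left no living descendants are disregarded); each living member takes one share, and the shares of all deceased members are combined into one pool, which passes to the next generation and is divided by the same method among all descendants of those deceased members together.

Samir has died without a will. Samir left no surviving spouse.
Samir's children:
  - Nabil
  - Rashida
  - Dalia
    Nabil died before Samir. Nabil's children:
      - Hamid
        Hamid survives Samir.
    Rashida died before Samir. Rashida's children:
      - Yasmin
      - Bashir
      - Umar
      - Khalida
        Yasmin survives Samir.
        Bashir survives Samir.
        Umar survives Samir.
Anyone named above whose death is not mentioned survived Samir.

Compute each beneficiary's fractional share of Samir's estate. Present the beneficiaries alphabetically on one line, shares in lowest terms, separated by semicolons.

There is no surviving spouse, so the entire estate passes to Samir's descendants per capita at each generation.
At generation 1 (Nabil, Rashida, Dalia) there are 3 shares of (1)/3 = 1/3 each.
Living: Dalia — each takes 1/3.
Deceased: Nabil and Rashida. Their combined 2/3 is pooled and carried to generation 2.
At generation 2 (Hamid, Yasmin, Bashir, Umar, Khalida) there are 5 shares of (2/3)/5 = 2/15 each.
Living: Hamid, Yasmin, Bashir, Umar, and Khalida — each takes 2/15.

Bashir 2/15; Dalia 1/3; Hamid 2/15; Khalida 2/15; Umar 2/15; Yasmin 2/15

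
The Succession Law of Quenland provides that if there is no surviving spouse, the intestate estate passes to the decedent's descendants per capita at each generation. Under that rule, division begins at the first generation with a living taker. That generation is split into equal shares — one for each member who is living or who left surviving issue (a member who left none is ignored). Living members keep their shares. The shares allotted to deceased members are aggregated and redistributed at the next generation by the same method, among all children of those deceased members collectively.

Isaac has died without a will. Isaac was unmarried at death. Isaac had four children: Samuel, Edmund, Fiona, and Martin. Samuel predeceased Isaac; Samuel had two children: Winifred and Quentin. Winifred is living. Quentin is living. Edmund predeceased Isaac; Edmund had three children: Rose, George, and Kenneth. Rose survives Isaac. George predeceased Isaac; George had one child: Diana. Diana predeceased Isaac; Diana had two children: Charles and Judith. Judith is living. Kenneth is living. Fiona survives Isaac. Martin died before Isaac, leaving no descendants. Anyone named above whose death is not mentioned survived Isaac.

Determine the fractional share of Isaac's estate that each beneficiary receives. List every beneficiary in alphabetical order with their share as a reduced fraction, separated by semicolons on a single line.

Charles 1/15; Fiona 1/3; Judith 1/15; Kenneth 2/15; Quentin 2/15; Rose 2/15; Winifred 2/15

There is no surviving spouse, so the entire estate passes to Isaac's descendants per capita at each generation.
At generation 1 (Samuel, Edmund, Fiona) there are 3 shares of (1)/3 = 1/3 each.
Living: Fiona — each takes 1/3.
Deceased: Samuel and Edmund. Their combined 2/3 is pooled and carried to generation 2.
At generation 2 (Winifred, Quentin, Rose, George, Kenneth) there are 5 shares of (2/3)/5 = 2/15 each.
Living: Winifred, Quentin, Rose, and Kenneth — each takes 2/15.
Deceased: George. That 2/15 share is carried to generation 3.
At generation 3 (Diana) there are 1 shares of (2/15)/1 = 2/15 each.
Deceased: Diana. That 2/15 share is carried to generation 4.
At generation 4 (Charles, Judith) there are 2 shares of (2/15)/2 = 1/15 each.
Living: Charles and Judith — each takes 1/15.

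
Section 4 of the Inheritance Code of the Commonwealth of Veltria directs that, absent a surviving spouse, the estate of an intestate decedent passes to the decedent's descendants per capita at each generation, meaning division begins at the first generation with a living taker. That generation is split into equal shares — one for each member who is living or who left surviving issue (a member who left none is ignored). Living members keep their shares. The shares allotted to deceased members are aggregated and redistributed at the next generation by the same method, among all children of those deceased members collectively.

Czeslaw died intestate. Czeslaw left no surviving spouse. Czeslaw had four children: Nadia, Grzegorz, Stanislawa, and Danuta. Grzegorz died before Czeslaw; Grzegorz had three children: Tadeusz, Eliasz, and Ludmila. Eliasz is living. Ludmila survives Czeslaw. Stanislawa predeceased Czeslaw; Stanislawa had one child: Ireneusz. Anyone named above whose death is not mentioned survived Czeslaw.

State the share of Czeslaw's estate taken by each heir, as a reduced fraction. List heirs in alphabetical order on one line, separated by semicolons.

Danuta 1/4; Eliasz 1/8; Ireneusz 1/8; Ludmila 1/8; Nadia 1/4; Tadeusz 1/8

There is no surviving spouse, so the entire estate passes to Czeslaw's descendants per capita at each generation.
At generation 1 (Nadia, Grzegorz, Stanislawa, Danuta) there are 4 shares of (1)/4 = 1/4 each.
Living: Nadia and Danuta — each takes 1/4.
Deceased: Grzegorz and Stanislawa. Their combined 1/2 is pooled and carried to generation 2.
At generation 2 (Tadeusz, Eliasz, Ludmila, Ireneusz) there are 4 shares of (1/2)/4 = 1/8 each.
Living: Tadeusz, Eliasz, Ludmila, and Ireneusz — each takes 1/8.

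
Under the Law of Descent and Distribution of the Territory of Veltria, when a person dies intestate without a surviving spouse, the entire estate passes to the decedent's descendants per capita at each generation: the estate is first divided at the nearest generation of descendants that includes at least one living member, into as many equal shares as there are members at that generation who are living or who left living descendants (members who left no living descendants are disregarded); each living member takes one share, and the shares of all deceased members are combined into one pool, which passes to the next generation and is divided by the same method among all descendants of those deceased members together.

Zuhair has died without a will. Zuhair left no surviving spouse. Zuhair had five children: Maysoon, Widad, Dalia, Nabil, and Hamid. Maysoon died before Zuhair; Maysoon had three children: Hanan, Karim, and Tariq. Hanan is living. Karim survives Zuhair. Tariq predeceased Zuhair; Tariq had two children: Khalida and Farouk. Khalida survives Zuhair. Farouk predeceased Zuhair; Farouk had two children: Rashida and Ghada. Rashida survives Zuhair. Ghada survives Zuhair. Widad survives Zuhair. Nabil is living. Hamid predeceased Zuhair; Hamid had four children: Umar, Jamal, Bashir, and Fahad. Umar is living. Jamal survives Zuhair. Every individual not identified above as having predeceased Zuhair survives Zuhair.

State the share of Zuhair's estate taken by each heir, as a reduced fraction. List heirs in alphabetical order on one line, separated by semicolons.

There is no surviving spouse, so the entire estate passes to Zuhair's descendants per capita at each generation.
At generation 1 (Maysoon, Widad, Dalia, Nabil, Hamid) there are 5 shares of (1)/5 = 1/5 each.
Living: Widad, Dalia, and Nabil — each takes 1/5.
Deceased: Maysoon and Hamid. Their combined 2/5 is pooled and carried to generation 2.
At generation 2 (Hanan, Karim, Tariq, Umar, Jamal, Bashir, Fahad) there are 7 shares of (2/5)/7 = 2/35 each.
Living: Hanan, Karim, Umar, Jamal, Bashir, and Fahad — each takes 2/35.
Deceased: Tariq. That 2/35 share is carried to generation 3.
At generation 3 (Khalida, Farouk) there are 2 shares of (2/35)/2 = 1/35 each.
Living: Khalida — each takes 1/35.
Deceased: Farouk. That 1/35 share is carried to generation 4.
At generation 4 (Rashida, Ghada) there are 2 shares of (1/35)/2 = 1/70 each.
Living: Rashida and Ghada — each takes 1/70.

Bashir 2/35; Dalia 1/5; Fahad 2/35; Ghada 1/70; Hanan 2/35; Jamal 2/35; Karim 2/35; Khalida 1/35; Nabil 1/5; Rashida 1/70; Umar 2/35; Widad 1/5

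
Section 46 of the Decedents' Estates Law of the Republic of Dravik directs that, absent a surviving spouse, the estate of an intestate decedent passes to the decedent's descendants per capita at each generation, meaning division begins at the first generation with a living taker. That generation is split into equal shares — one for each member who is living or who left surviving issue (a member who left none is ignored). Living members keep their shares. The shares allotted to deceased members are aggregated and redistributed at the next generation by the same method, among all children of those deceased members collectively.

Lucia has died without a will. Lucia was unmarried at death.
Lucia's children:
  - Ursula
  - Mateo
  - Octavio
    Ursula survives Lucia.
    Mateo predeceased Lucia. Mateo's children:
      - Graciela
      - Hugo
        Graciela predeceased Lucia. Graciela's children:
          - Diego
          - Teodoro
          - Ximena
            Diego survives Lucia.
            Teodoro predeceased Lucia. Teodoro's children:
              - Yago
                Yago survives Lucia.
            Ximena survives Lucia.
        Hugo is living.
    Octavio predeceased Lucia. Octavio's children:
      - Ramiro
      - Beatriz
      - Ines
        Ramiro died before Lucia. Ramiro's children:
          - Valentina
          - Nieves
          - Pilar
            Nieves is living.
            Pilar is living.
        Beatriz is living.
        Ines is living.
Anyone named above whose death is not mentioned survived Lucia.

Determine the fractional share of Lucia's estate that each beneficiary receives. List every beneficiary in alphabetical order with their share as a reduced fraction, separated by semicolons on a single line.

Beatriz 2/15; Diego 2/45; Hugo 2/15; Ines 2/15; Nieves 2/45; Pilar 2/45; Ursula 1/3; Valentina 2/45; Ximena 2/45; Yago 2/45

There is no surviving spouse, so the entire estate passes to Lucia's descendants per capita at each generation.
At generation 1 (Ursula, Mateo, Octavio) there are 3 shares of (1)/3 = 1/3 each.
Living: Ursula — each takes 1/3.
Deceased: Mateo and Octavio. Their combined 2/3 is pooled and carried to generation 2.
At generation 2 (Graciela, Hugo, Ramiro, Beatriz, Ines) there are 5 shares of (2/3)/5 = 2/15 each.
Living: Hugo, Beatriz, and Ines — each takes 2/15.
Deceased: Graciela and Ramiro. Their combined 4/15 is pooled and carried to generation 3.
At generation 3 (Diego, Teodoro, Ximena, Valentina, Nieves, Pilar) there are 6 shares of (4/15)/6 = 2/45 each.
Living: Diego, Ximena, Valentina, Nieves, and Pilar — each takes 2/45.
Deceased: Teodoro. That 2/45 share is carried to generation 4.
At generation 4 (Yago) there are 1 shares of (2/45)/1 = 2/45 each.
Living: Yago — each takes 2/45.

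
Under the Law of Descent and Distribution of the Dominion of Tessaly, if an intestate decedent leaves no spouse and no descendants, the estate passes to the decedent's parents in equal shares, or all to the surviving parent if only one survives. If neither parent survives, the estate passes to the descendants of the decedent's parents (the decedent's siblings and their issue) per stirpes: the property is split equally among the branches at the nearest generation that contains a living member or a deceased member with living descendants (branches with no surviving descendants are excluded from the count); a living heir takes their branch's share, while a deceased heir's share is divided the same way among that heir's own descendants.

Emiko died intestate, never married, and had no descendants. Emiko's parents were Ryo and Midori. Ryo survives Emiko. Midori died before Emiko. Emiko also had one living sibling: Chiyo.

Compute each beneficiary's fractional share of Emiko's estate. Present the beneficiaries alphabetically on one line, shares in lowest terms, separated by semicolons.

Only one parent, Ryo, survives, so Ryo takes the entire estate. The siblings take nothing because a surviving parent has priority.

Ryo 1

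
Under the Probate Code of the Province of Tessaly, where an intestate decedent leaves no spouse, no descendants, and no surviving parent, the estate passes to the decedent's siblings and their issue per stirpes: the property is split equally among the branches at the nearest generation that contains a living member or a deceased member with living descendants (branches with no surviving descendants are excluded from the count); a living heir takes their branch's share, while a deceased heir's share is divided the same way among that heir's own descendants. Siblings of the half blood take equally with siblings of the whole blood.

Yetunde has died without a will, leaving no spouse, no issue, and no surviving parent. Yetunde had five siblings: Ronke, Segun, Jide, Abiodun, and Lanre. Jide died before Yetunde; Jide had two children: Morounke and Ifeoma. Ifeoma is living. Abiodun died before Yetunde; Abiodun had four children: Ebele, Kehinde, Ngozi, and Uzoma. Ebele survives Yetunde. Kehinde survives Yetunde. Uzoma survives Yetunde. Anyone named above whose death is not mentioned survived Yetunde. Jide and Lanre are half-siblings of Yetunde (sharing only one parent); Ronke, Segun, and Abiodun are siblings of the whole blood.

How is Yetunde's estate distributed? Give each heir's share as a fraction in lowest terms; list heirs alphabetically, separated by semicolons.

Ebele 1/20; Ifeoma 1/10; Kehinde 1/20; Lanre 1/5; Morounke 1/10; Ngozi 1/20; Ronke 1/5; Segun 1/5; Uzoma 1/20

No spouse, descendants, or parent survives, so the estate passes to Yetunde's siblings per stirpes.
Half-blood and whole-blood siblings take equally under the stated rule.
The estate is divided into 5 equal shares of 1/5 among Ronke, Segun, Jide, Abiodun, Lanre.
Ronke is living and takes 1/5.
Segun is living and takes 1/5.
Jide predeceased; the 1/5 allotted to Jide's branch passes to Jide's issue by representation.
The 1/5 is divided into 2 equal shares of 1/10 among Morounke, Ifeoma.
Morounke is living and takes 1/10.
Ifeoma is living and takes 1/10.
Abiodun predeceased; the 1/5 allotted to Abiodun's branch passes to Abiodun's issue by representation.
The 1/5 is divided into 4 equal shares of 1/20 among Ebele, Kehinde, Ngozi, Uzoma.
Ebele is living and takes 1/20.
Kehinde is living and takes 1/20.
Ngozi is living and takes 1/20.
Uzoma is living and takes 1/20.
Lanre is living and takes 1/5.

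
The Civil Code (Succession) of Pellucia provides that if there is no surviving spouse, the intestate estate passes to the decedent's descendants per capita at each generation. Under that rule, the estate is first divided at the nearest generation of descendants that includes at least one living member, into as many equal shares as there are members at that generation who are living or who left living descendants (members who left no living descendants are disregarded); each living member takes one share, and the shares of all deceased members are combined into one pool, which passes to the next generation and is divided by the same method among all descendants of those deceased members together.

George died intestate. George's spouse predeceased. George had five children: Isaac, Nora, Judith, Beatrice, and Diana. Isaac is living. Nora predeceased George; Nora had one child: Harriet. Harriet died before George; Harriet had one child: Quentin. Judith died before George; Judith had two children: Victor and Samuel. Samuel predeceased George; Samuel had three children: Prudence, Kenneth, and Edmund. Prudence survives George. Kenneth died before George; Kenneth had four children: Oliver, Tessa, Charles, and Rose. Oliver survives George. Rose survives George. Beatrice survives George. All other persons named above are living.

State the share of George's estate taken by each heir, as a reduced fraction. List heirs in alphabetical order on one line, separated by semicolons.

There is no surviving spouse, so the entire estate passes to George's descendants per capita at each generation.
At generation 1 (Isaac, Nora, Judith, Beatrice, Diana) there are 5 shares of (1)/5 = 1/5 each.
Living: Isaac, Beatrice, and Diana — each takes 1/5.
Deceased: Nora and Judith. Their combined 2/5 is pooled and carried to generation 2.
At generation 2 (Harriet, Victor, Samuel) there are 3 shares of (2/5)/3 = 2/15 each.
Living: Victor — each takes 2/15.
Deceased: Harriet and Samuel. Their combined 4/15 is pooled and carried to generation 3.
At generation 3 (Quentin, Prudence, Kenneth, Edmund) there are 4 shares of (4/15)/4 = 1/15 each.
Living: Quentin, Prudence, and Edmund — each takes 1/15.
Deceased: Kenneth. That 1/15 share is carried to generation 4.
At generation 4 (Oliver, Tessa, Charles, Rose) there are 4 shares of (1/15)/4 = 1/60 each.
Living: Oliver, Tessa, Charles, and Rose — each takes 1/60.

Beatrice 1/5; Charles 1/60; Diana 1/5; Edmund 1/15; Isaac 1/5; Oliver 1/60; Prudence 1/15; Quentin 1/15; Rose 1/60; Tessa 1/60; Victor 2/15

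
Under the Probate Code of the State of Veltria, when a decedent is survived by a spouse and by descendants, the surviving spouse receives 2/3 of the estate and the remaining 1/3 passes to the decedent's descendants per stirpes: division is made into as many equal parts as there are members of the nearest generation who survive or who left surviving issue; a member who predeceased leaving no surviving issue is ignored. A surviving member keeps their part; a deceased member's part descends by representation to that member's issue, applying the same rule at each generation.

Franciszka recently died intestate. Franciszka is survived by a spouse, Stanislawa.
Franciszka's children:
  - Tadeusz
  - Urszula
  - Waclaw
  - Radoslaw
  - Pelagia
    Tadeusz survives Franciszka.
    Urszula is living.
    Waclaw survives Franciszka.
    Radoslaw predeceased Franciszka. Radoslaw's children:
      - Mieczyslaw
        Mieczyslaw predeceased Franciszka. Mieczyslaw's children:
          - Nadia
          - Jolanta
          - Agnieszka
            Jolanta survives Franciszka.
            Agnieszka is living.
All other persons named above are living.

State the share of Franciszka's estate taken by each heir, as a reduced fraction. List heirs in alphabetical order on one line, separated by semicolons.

Agnieszka 1/45; Jolanta 1/45; Nadia 1/45; Pelagia 1/15; Stanislawa 2/3; Tadeusz 1/15; Urszula 1/15; Waclaw 1/15

Stanislawa, as surviving spouse, takes 2/3.
The remaining 1/3 passes to Franciszka's descendants per stirpes.
The 1/3 is divided into 5 equal shares of 1/15 among Tadeusz, Urszula, Waclaw, Radoslaw, Pelagia.
Tadeusz is living and takes 1/15.
Urszula is living and takes 1/15.
Waclaw is living and takes 1/15.
Radoslaw predeceased; the 1/15 allotted to Radoslaw's branch passes to Radoslaw's issue by representation.
Mieczyslaw's line is the sole branch at this level, so the full 1/15 passes to Mieczyslaw's issue by representation.
The 1/15 is divided into 3 equal shares of 1/45 among Nadia, Jolanta, Agnieszka.
Nadia is living and takes 1/45.
Jolanta is living and takes 1/45.
Agnieszka is living and takes 1/45.
Pelagia is living and takes 1/15.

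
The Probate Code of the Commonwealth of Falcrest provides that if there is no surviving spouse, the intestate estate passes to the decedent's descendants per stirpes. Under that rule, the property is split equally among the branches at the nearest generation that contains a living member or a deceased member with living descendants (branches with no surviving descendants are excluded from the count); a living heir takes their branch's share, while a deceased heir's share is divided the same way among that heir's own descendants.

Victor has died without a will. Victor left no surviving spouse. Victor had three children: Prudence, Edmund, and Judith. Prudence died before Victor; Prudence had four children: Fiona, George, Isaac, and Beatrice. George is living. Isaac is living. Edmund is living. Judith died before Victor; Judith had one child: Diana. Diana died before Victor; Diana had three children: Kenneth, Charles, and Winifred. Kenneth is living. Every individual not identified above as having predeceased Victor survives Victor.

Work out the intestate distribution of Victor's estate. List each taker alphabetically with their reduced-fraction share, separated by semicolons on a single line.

Beatrice 1/12; Charles 1/9; Edmund 1/3; Fiona 1/12; George 1/12; Isaac 1/12; Kenneth 1/9; Winifred 1/9

There is no surviving spouse, so the entire estate passes to Victor's descendants per stirpes.
The estate is divided into 3 equal shares of 1/3 among Prudence, Edmund, Judith.
Prudence predeceased; the 1/3 allotted to Prudence's branch passes to Prudence's issue by representation.
The 1/3 is divided into 4 equal shares of 1/12 among Fiona, George, Isaac, Beatrice.
Fiona is living and takes 1/12.
George is living and takes 1/12.
Isaac is living and takes 1/12.
Beatrice is living and takes 1/12.
Edmund is living and takes 1/3.
Judith predeceased; the 1/3 allotted to Judith's branch passes to Judith's issue by representation.
Diana's line is the sole branch at this level, so the full 1/3 passes to Diana's issue by representation.
The 1/3 is divided into 3 equal shares of 1/9 among Kenneth, Charles, Winifred.
Kenneth is living and takes 1/9.
Charles is living and takes 1/9.
Winifred is living and takes 1/9.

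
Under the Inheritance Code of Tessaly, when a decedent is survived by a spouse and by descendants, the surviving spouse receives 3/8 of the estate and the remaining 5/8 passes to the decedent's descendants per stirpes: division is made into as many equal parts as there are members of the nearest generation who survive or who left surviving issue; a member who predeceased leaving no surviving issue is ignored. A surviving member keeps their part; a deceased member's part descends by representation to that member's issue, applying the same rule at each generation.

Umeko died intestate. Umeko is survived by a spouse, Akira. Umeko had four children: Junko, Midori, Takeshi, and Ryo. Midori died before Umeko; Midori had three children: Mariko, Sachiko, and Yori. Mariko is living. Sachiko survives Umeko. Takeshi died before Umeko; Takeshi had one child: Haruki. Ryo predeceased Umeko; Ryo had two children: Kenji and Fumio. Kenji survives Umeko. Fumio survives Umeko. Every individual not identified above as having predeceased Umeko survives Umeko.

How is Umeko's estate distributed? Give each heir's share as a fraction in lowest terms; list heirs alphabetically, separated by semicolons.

Akira 3/8; Fumio 5/64; Haruki 5/32; Junko 5/32; Kenji 5/64; Mariko 5/96; Sachiko 5/96; Yori 5/96

Akira, as surviving spouse, takes 3/8.
The remaining 5/8 passes to Umeko's descendants per stirpes.
The 5/8 is divided into 4 equal shares of 5/32 among Junko, Midori, Takeshi, Ryo.
Junko is living and takes 5/32.
Midori predeceased; the 5/32 allotted to Midori's branch passes to Midori's issue by representation.
The 5/32 is divided into 3 equal shares of 5/96 among Mariko, Sachiko, Yori.
Mariko is living and takes 5/96.
Sachiko is living and takes 5/96.
Yori is living and takes 5/96.
Takeshi predeceased; the 5/32 allotted to Takeshi's branch passes to Takeshi's issue by representation.
Haruki is the sole taker at this level and receives the full 5/32.
Ryo predeceased; the 5/32 allotted to Ryo's branch passes to Ryo's issue by representation.
The 5/32 is divided into 2 equal shares of 5/64 among Kenji, Fumio.
Kenji is living and takes 5/64.
Fumio is living and takes 5/64.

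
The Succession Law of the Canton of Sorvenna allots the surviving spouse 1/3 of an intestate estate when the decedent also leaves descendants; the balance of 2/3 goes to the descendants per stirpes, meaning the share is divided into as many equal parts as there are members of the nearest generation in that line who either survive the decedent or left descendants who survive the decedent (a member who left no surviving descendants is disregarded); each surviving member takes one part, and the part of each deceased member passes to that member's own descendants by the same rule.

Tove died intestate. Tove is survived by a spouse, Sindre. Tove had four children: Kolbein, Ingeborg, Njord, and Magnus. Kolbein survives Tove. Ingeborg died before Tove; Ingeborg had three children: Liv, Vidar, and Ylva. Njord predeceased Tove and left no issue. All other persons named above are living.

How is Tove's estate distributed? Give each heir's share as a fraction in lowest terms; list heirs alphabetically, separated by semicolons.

Kolbein 2/9; Liv 2/27; Magnus 2/9; Sindre 1/3; Vidar 2/27; Ylva 2/27

Sindre, as surviving spouse, takes 1/3.
The remaining 2/3 passes to Tove's descendants per stirpes.
Njord left no surviving issue, so that branch lapses and is disregarded.
The 2/3 is divided into 3 equal shares of 2/9 among Kolbein, Ingeborg, Magnus.
Kolbein is living and takes 2/9.
Ingeborg predeceased; the 2/9 allotted to Ingeborg's branch passes to Ingeborg's issue by representation.
The 2/9 is divided into 3 equal shares of 2/27 among Liv, Vidar, Ylva.
Liv is living and takes 2/27.
Vidar is living and takes 2/27.
Ylva is living and takes 2/27.
Magnus is living and takes 2/9.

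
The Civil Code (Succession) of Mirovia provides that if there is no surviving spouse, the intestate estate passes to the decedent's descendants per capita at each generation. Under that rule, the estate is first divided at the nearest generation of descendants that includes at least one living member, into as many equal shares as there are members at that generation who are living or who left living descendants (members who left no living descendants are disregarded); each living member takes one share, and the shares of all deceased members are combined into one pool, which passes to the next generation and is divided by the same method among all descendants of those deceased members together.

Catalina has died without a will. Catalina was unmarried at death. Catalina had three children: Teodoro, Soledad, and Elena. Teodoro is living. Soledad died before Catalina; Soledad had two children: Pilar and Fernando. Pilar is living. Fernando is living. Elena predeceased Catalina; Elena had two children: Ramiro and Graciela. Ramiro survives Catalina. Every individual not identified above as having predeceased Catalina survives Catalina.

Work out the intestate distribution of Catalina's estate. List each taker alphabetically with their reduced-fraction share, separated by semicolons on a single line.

There is no surviving spouse, so the entire estate passes to Catalina's descendants per capita at each generation.
At generation 1 (Teodoro, Soledad, Elena) there are 3 shares of (1)/3 = 1/3 each.
Living: Teodoro — each takes 1/3.
Deceased: Soledad and Elena. Their combined 2/3 is pooled and carried to generation 2.
At generation 2 (Pilar, Fernando, Ramiro, Graciela) there are 4 shares of (2/3)/4 = 1/6 each.
Living: Pilar, Fernando, Ramiro, and Graciela — each takes 1/6.

Fernando 1/6; Graciela 1/6; Pilar 1/6; Ramiro 1/6; Teodoro 1/3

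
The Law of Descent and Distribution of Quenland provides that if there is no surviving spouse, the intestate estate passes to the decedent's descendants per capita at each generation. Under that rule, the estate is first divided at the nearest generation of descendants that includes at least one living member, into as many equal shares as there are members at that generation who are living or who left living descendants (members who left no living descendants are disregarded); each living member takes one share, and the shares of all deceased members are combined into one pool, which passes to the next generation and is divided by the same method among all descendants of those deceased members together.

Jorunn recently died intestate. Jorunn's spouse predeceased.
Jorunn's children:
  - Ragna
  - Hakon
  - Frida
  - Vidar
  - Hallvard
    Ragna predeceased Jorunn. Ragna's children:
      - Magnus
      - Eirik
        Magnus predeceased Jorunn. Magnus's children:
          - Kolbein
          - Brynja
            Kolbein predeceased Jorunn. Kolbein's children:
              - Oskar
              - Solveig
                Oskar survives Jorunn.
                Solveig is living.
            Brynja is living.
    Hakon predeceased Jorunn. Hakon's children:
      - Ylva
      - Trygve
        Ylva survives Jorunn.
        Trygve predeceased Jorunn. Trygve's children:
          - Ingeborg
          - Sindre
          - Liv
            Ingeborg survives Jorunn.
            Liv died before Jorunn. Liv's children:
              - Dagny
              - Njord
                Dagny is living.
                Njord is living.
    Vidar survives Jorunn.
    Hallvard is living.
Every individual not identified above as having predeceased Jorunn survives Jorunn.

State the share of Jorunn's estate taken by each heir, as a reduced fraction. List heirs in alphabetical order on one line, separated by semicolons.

Brynja 1/25; Dagny 1/50; Eirik 1/10; Frida 1/5; Hallvard 1/5; Ingeborg 1/25; Njord 1/50; Oskar 1/50; Sindre 1/25; Solveig 1/50; Vidar 1/5; Ylva 1/10

There is no surviving spouse, so the entire estate passes to Jorunn's descendants per capita at each generation.
At generation 1 (Ragna, Hakon, Frida, Vidar, Hallvard) there are 5 shares of (1)/5 = 1/5 each.
Living: Frida, Vidar, and Hallvard — each takes 1/5.
Deceased: Ragna and Hakon. Their combined 2/5 is pooled and carried to generation 2.
At generation 2 (Magnus, Eirik, Ylva, Trygve) there are 4 shares of (2/5)/4 = 1/10 each.
Living: Eirik and Ylva — each takes 1/10.
Deceased: Magnus and Trygve. Their combined 1/5 is pooled and carried to generation 3.
At generation 3 (Kolbein, Brynja, Ingeborg, Sindre, Liv) there are 5 shares of (1/5)/5 = 1/25 each.
Living: Brynja, Ingeborg, and Sindre — each takes 1/25.
Deceased: Kolbein and Liv. Their combined 2/25 is pooled and carried to generation 4.
At generation 4 (Oskar, Solveig, Dagny, Njord) there are 4 shares of (2/25)/4 = 1/50 each.
Living: Oskar, Solveig, Dagny, and Njord — each takes 1/50.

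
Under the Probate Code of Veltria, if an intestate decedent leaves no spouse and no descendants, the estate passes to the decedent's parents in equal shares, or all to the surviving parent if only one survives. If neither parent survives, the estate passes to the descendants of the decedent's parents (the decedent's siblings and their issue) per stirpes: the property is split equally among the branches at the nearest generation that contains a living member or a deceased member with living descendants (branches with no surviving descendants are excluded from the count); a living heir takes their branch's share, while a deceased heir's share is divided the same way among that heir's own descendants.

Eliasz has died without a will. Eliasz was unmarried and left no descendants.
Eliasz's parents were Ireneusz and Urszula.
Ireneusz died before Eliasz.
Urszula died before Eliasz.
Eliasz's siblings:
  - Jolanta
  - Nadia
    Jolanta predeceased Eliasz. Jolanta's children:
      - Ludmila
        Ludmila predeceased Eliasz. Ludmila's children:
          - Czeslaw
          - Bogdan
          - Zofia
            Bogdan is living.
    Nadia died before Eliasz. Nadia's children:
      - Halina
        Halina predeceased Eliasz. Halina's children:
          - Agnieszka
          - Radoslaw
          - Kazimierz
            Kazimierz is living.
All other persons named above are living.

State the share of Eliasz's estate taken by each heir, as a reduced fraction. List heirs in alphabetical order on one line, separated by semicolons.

Neither parent survives and there are no descendants, so the estate passes to Eliasz's siblings and their issue per stirpes.
The estate is divided into 2 equal shares of 1/2 among Jolanta, Nadia.
Jolanta predeceased; the 1/2 allotted to Jolanta's branch passes to Jolanta's issue by representation.
Ludmila's line is the sole branch at this level, so the full 1/2 passes to Ludmila's issue by representation.
The 1/2 is divided into 3 equal shares of 1/6 among Czeslaw, Bogdan, Zofia.
Czeslaw is living and takes 1/6.
Bogdan is living and takes 1/6.
Zofia is living and takes 1/6.
Nadia predeceased; the 1/2 allotted to Nadia's branch passes to Nadia's issue by representation.
Halina's line is the sole branch at this level, so the full 1/2 passes to Halina's issue by representation.
The 1/2 is divided into 3 equal shares of 1/6 among Agnieszka, Radoslaw, Kazimierz.
Agnieszka is living and takes 1/6.
Radoslaw is living and takes 1/6.
Kazimierz is living and takes 1/6.

Agnieszka 1/6; Bogdan 1/6; Czeslaw 1/6; Kazimierz 1/6; Radoslaw 1/6; Zofia 1/6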